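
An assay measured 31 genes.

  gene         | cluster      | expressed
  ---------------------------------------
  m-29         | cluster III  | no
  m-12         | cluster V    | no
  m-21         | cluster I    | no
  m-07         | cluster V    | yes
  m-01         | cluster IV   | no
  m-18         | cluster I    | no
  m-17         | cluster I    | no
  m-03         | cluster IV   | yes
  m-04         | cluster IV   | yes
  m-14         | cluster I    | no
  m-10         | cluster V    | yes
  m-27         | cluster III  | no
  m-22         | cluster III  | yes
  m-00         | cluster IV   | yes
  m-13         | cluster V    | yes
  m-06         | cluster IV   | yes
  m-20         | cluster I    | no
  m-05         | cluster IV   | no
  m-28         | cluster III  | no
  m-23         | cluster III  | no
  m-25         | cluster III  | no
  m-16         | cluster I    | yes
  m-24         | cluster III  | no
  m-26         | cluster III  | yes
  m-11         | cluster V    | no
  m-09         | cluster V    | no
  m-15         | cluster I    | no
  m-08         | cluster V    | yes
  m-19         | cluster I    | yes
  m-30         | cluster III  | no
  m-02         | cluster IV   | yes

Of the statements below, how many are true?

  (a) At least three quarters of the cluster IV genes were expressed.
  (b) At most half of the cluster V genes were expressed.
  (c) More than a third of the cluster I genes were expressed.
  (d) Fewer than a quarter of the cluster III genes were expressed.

(a) cluster IV: |A| = 7, |A ∩ B| = 5; needs |A ∩ B| / |A| ≥ 3/4 — false.
(b) cluster V: |A| = 7, |A ∩ B| = 4; needs |A ∩ B| ≤ |A ∖ B| — false.
(c) cluster I: |A| = 8, |A ∩ B| = 2; needs |A ∩ B| / |A| > 1/3 — false.
(d) cluster III: |A| = 9, |A ∩ B| = 2; needs |A ∩ B| / |A| < 1/4 — true.

1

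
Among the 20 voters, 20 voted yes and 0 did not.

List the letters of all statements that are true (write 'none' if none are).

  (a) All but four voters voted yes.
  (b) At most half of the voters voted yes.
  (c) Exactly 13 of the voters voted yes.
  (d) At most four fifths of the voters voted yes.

|A| = 20, |A ∩ B| = 20, |A ∖ B| = 0.
(a) |A ∖ B| = 4: fails.
(b) |A ∩ B| ≤ |A ∖ B|: fails.
(c) |A ∩ B| = 13: fails.
(d) |A ∩ B| / |A| ≤ 4/5: fails.

none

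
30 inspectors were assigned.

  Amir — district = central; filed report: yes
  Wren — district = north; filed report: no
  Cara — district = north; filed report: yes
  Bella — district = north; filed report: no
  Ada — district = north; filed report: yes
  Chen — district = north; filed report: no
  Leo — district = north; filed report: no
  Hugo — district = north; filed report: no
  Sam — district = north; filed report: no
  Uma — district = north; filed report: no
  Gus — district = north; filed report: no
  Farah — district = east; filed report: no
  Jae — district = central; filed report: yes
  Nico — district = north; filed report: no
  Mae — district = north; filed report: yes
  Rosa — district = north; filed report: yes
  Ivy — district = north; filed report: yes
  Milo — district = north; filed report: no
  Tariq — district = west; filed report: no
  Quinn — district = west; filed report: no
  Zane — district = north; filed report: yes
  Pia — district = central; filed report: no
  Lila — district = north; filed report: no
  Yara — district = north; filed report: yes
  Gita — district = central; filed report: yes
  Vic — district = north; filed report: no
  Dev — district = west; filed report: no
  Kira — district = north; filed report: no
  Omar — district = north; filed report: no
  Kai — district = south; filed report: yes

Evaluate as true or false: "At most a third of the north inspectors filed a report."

True

'At most a third of the north inspectors filed a report' holds iff |A ∩ B| / |A| ≤ 1/3.
|A| = 21, |A ∩ B| = 7, |A ∖ B| = 14.
|A ∩ B|/|A| = 7/21, so the statement is true.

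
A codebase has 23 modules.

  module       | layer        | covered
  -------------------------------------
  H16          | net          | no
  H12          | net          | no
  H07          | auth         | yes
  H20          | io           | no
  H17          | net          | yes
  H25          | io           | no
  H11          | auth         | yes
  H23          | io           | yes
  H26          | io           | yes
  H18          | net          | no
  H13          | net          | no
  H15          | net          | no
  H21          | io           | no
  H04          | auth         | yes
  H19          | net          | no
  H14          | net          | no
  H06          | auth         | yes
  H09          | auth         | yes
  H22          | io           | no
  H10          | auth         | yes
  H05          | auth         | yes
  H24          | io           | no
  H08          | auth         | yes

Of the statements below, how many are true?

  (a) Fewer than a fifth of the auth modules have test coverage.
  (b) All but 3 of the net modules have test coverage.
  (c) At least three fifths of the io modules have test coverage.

0

(a) auth: |A| = 8, |A ∩ B| = 8; needs |A ∩ B| / |A| < 1/5 — false.
(b) net: |A| = 8, |A ∩ B| = 1; needs |A ∖ B| = 3 — false.
(c) io: |A| = 7, |A ∩ B| = 2; needs |A ∩ B| / |A| ≥ 3/5 — false.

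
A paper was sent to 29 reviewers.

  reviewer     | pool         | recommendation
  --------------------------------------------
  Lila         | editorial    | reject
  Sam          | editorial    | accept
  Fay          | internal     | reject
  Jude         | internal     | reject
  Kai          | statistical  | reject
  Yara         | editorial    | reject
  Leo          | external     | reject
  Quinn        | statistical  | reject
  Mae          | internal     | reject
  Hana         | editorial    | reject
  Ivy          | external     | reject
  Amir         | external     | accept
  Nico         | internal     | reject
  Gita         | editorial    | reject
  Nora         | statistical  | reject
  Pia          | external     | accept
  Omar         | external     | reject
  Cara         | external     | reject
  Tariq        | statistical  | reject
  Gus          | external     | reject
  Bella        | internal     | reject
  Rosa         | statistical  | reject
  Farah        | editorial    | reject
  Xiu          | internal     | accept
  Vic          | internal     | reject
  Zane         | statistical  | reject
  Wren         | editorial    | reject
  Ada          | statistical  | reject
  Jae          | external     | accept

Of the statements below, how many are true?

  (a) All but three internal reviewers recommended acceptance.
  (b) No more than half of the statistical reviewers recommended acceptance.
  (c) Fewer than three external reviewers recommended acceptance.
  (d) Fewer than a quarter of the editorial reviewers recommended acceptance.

(a) internal: |A| = 7, |A ∩ B| = 1; needs |A ∖ B| = 3 — false.
(b) statistical: |A| = 7, |A ∩ B| = 0; needs |A ∩ B| ≤ |A ∖ B| — true.
(c) external: |A| = 8, |A ∩ B| = 3; needs |A ∩ B| < 3 — false.
(d) editorial: |A| = 7, |A ∩ B| = 1; needs |A ∩ B| / |A| < 1/4 — true.

2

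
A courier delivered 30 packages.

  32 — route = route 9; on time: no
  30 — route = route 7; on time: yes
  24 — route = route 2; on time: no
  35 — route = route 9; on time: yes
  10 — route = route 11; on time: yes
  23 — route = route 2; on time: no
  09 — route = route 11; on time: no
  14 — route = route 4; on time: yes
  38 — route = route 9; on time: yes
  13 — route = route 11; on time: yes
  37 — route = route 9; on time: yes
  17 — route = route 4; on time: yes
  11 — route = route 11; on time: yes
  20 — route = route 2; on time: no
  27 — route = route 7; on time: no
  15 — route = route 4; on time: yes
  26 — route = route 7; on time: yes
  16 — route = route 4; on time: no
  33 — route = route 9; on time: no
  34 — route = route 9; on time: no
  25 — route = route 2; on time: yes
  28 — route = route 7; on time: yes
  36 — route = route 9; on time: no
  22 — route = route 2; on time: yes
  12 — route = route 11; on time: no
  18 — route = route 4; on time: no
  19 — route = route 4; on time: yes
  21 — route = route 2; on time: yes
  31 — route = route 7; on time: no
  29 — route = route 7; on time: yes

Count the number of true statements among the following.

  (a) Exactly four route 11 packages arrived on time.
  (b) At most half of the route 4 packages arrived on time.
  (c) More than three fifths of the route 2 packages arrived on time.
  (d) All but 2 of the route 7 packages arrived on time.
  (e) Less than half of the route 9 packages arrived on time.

2

(a) route 11: |A| = 5, |A ∩ B| = 3; needs |A ∩ B| = 4 — false.
(b) route 4: |A| = 6, |A ∩ B| = 4; needs |A ∩ B| ≤ |A ∖ B| — false.
(c) route 2: |A| = 6, |A ∩ B| = 3; needs |A ∩ B| / |A| > 3/5 — false.
(d) route 7: |A| = 6, |A ∩ B| = 4; needs |A ∖ B| = 2 — true.
(e) route 9: |A| = 7, |A ∩ B| = 3; needs |A ∩ B| < |A ∖ B| — true.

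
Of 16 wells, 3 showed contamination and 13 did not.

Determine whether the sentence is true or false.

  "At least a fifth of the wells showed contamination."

False

Truth condition: |A ∩ B| / |A| ≥ 1/5.
|A| = 16, |A ∩ B| = 3, |A ∖ B| = 13.
|A ∩ B|/|A| = 3/16, so the statement is false.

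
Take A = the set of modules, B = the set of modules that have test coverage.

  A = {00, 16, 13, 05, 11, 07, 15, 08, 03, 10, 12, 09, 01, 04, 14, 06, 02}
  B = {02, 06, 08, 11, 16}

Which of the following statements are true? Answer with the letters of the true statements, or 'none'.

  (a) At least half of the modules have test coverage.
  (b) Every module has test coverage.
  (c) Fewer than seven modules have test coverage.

|A| = 17, |A ∩ B| = 5, |A ∖ B| = 12.
(a) |A ∩ B| ≥ |A ∖ B|: fails.
(b) A ⊆ B, i.e. every element of A is in B (|A ∖ B| = 0): fails.
(c) |A ∩ B| < 7: holds.

(c)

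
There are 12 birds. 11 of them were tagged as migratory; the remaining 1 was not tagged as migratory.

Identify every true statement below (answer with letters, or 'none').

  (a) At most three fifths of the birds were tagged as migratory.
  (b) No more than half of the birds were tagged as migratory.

|A| = 12, |A ∩ B| = 11, |A ∖ B| = 1.
(a) |A ∩ B| / |A| ≤ 3/5: fails.
(b) |A ∩ B| ≤ |A ∖ B|: fails.

none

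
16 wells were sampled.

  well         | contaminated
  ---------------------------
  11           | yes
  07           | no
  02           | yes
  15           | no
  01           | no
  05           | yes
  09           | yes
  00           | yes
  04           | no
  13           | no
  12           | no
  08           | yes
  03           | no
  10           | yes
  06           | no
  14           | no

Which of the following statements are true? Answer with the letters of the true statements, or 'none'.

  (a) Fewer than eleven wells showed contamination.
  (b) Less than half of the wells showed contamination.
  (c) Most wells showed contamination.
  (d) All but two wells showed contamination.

(a), (b)

|A| = 16, |A ∩ B| = 7, |A ∖ B| = 9.
(a) |A ∩ B| < 11: holds.
(b) |A ∩ B| < |A ∖ B|: holds.
(c) |A ∩ B| > |A ∖ B|: fails.
(d) |A ∖ B| = 2: fails.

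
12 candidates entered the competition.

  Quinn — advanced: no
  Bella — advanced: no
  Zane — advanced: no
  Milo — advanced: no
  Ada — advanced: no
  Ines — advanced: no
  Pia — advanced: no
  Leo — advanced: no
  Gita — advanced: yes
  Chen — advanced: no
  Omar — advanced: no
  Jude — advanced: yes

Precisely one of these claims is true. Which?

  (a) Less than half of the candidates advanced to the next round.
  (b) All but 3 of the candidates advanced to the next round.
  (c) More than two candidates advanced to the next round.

|A| = 12, |A ∩ B| = 2, |A ∖ B| = 10.
(a) requires |A ∩ B| < |A ∖ B|: true.
(b) requires |A ∖ B| = 3: false.
(c) requires |A ∩ B| > 2: false.

(a)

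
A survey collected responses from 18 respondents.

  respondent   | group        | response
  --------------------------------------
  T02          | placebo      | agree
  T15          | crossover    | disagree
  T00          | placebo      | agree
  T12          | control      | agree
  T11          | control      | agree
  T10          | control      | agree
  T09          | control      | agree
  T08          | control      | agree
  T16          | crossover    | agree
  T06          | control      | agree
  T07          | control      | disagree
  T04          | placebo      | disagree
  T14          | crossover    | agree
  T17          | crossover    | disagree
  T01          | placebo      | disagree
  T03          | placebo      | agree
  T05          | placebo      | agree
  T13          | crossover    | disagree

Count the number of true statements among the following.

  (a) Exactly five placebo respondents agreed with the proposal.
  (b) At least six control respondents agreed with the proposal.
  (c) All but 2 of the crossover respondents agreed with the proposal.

1

(a) placebo: |A| = 6, |A ∩ B| = 4; needs |A ∩ B| = 5 — false.
(b) control: |A| = 7, |A ∩ B| = 6; needs |A ∩ B| ≥ 6 — true.
(c) crossover: |A| = 5, |A ∩ B| = 2; needs |A ∖ B| = 2 — false.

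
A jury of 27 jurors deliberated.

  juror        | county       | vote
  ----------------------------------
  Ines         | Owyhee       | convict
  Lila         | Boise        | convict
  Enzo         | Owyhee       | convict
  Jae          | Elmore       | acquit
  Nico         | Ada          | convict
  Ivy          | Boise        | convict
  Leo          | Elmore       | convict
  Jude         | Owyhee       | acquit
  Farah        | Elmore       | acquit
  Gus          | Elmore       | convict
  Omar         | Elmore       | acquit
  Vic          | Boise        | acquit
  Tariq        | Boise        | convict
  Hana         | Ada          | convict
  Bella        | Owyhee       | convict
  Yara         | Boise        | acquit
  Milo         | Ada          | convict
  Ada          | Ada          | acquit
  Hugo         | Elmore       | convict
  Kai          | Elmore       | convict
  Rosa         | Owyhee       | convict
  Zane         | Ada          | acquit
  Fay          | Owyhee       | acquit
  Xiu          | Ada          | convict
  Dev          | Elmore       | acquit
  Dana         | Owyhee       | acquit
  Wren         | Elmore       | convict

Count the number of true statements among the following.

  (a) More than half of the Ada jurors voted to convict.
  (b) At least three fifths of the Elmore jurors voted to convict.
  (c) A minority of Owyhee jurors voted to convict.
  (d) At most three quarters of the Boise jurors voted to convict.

(a) Ada: |A| = 6, |A ∩ B| = 4; needs |A ∩ B| > |A ∖ B| — true.
(b) Elmore: |A| = 9, |A ∩ B| = 5; needs |A ∩ B| / |A| ≥ 3/5 — false.
(c) Owyhee: |A| = 7, |A ∩ B| = 4; needs |A ∩ B| < |A ∖ B| — false.
(d) Boise: |A| = 5, |A ∩ B| = 3; needs |A ∩ B| / |A| ≤ 3/4 — true.

2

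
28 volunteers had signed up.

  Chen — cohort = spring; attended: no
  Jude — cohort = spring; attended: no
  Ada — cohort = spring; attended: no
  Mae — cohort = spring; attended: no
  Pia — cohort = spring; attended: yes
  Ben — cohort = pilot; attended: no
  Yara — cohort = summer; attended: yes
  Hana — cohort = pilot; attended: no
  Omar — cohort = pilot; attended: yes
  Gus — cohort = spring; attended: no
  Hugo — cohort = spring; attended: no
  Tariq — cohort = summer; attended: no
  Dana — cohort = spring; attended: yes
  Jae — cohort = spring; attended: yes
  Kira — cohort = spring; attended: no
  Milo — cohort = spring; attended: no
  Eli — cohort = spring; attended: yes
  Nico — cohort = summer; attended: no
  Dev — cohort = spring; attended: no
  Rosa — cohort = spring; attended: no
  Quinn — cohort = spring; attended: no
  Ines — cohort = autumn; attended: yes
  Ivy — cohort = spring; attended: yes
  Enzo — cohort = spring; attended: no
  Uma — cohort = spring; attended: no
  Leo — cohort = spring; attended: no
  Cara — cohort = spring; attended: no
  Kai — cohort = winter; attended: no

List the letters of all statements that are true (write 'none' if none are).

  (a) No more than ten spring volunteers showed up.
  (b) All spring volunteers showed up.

|A| = 20, |A ∩ B| = 5, |A ∖ B| = 15.
(a) |A ∩ B| ≤ 10: holds.
(b) A ⊆ B, i.e. every element of A is in B (|A ∖ B| = 0): fails.

(a)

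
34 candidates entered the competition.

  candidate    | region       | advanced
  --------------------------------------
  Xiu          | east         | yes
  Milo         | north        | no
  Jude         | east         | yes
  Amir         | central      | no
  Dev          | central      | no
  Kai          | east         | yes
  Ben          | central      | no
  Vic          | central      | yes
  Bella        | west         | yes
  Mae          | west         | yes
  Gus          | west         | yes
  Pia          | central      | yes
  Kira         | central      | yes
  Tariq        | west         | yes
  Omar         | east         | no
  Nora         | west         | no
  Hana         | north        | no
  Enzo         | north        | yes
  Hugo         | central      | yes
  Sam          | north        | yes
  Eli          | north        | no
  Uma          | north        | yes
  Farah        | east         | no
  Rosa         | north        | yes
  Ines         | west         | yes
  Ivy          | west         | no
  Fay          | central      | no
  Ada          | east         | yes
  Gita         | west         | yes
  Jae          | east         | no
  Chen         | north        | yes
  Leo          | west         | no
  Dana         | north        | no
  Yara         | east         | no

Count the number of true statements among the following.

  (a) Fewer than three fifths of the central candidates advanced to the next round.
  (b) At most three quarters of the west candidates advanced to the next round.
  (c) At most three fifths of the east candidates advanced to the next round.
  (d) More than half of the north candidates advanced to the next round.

4

(a) central: |A| = 8, |A ∩ B| = 4; needs |A ∩ B| / |A| < 3/5 — true.
(b) west: |A| = 9, |A ∩ B| = 6; needs |A ∩ B| / |A| ≤ 3/4 — true.
(c) east: |A| = 8, |A ∩ B| = 4; needs |A ∩ B| / |A| ≤ 3/5 — true.
(d) north: |A| = 9, |A ∩ B| = 5; needs |A ∩ B| > |A ∖ B| — true.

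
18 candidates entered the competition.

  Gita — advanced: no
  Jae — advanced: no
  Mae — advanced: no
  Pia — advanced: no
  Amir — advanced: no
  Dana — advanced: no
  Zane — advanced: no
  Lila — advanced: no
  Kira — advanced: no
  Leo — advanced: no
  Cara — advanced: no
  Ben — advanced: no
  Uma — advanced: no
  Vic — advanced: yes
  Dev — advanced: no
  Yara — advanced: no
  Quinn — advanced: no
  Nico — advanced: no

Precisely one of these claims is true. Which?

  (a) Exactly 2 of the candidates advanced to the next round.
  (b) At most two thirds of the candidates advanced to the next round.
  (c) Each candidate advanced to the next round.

|A| = 18, |A ∩ B| = 1, |A ∖ B| = 17.
(a) requires |A ∩ B| = 2: false.
(b) requires |A ∩ B| / |A| ≤ 2/3: true.
(c) requires A ⊆ B, i.e. every element of A is in B (|A ∖ B| = 0): false.

(b)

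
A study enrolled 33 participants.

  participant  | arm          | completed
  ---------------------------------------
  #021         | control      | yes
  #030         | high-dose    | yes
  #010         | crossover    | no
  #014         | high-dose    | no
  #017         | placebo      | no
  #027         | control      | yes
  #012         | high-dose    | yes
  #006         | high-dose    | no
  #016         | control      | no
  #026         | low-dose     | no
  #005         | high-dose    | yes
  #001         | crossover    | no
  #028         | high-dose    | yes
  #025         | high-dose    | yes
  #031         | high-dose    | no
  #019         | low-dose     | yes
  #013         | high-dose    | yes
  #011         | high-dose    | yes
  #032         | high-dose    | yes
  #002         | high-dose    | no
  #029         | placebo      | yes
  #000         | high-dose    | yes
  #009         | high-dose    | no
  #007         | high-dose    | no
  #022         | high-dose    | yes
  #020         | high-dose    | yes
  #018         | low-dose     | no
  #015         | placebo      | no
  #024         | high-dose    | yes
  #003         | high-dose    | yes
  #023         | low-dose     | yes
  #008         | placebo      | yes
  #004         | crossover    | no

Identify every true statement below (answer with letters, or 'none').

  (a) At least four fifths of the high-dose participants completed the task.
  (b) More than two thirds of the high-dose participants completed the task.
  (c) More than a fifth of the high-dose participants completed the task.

(b), (c)

|A| = 19, |A ∩ B| = 13, |A ∖ B| = 6.
(a) |A ∩ B| / |A| ≥ 4/5: fails.
(b) |A ∩ B| / |A| > 2/3: holds.
(c) |A ∩ B| / |A| > 1/5: holds.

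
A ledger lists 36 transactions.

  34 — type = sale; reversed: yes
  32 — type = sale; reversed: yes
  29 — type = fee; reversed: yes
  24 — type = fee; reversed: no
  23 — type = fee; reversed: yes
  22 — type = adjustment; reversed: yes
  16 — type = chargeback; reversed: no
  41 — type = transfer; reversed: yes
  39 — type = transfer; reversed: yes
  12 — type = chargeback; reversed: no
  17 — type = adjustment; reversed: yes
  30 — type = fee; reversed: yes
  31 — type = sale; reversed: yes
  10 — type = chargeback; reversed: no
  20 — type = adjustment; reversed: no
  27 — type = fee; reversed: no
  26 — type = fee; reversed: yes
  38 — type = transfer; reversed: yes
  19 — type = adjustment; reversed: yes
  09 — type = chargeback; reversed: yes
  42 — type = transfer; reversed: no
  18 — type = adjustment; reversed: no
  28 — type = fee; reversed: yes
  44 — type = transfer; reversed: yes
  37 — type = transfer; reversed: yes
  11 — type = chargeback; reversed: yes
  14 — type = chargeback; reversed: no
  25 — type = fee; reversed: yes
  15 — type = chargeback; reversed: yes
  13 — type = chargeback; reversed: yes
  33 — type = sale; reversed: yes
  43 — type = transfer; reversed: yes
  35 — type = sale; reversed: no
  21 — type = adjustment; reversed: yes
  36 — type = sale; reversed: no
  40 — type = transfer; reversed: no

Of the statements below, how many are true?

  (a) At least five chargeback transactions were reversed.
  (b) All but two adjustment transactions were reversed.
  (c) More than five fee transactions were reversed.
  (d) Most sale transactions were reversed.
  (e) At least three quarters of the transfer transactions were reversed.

(a) chargeback: |A| = 8, |A ∩ B| = 4; needs |A ∩ B| ≥ 5 — false.
(b) adjustment: |A| = 6, |A ∩ B| = 4; needs |A ∖ B| = 2 — true.
(c) fee: |A| = 8, |A ∩ B| = 6; needs |A ∩ B| > 5 — true.
(d) sale: |A| = 6, |A ∩ B| = 4; needs |A ∩ B| > |A ∖ B| — true.
(e) transfer: |A| = 8, |A ∩ B| = 6; needs |A ∩ B| / |A| ≥ 3/4 — true.

4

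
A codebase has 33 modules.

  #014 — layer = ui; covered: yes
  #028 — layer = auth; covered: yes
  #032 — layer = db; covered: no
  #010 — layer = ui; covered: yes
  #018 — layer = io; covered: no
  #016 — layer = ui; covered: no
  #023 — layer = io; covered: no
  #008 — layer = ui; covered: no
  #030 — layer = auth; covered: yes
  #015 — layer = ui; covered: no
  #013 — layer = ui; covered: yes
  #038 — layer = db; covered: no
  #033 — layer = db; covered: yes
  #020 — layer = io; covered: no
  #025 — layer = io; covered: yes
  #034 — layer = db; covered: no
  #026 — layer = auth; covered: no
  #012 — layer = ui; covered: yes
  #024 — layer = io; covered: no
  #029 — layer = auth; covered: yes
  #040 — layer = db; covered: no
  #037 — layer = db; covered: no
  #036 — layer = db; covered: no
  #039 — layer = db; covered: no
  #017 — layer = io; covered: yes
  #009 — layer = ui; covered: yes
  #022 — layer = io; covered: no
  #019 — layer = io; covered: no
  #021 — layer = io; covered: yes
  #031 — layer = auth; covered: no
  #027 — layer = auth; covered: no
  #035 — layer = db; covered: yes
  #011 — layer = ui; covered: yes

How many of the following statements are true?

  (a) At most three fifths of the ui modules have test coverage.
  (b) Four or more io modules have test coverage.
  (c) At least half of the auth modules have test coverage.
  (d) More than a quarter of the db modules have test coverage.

(a) ui: |A| = 9, |A ∩ B| = 6; needs |A ∩ B| / |A| ≤ 3/5 — false.
(b) io: |A| = 9, |A ∩ B| = 3; needs |A ∩ B| ≥ 4 — false.
(c) auth: |A| = 6, |A ∩ B| = 3; needs |A ∩ B| ≥ |A ∖ B| — true.
(d) db: |A| = 9, |A ∩ B| = 2; needs |A ∩ B| / |A| > 1/4 — false.

1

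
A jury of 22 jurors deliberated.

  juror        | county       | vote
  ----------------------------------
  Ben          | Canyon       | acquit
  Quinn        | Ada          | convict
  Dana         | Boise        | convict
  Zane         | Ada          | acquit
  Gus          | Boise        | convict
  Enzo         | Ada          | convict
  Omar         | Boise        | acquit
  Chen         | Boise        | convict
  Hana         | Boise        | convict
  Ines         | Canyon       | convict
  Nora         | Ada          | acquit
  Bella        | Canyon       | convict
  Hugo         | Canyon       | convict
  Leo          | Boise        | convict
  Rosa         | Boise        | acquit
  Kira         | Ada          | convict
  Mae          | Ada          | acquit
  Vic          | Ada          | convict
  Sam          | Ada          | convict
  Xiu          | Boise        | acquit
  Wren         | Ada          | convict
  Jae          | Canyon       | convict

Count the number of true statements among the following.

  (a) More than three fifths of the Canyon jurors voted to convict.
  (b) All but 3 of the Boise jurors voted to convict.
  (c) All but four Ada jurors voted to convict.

(a) Canyon: |A| = 5, |A ∩ B| = 4; needs |A ∩ B| / |A| > 3/5 — true.
(b) Boise: |A| = 8, |A ∩ B| = 5; needs |A ∖ B| = 3 — true.
(c) Ada: |A| = 9, |A ∩ B| = 6; needs |A ∖ B| = 4 — false.

2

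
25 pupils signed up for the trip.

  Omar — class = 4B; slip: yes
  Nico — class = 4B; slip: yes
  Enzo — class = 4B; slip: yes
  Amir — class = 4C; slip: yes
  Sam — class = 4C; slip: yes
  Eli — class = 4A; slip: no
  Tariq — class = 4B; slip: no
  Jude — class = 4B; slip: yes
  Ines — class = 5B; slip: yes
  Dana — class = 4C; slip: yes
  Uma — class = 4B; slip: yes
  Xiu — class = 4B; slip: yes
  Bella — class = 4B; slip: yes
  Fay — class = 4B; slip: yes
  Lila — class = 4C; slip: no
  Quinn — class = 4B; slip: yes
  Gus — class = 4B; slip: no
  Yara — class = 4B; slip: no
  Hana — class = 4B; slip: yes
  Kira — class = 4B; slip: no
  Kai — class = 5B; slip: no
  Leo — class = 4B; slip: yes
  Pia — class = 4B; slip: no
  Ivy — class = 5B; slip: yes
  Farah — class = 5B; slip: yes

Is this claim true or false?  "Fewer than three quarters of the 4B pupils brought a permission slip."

True

The determiner here denotes the relation: |A ∩ B| / |A| < 3/4.
|A| = 16, |A ∩ B| = 11, |A ∖ B| = 5.
|A ∩ B|/|A| = 11/16, so the statement is true.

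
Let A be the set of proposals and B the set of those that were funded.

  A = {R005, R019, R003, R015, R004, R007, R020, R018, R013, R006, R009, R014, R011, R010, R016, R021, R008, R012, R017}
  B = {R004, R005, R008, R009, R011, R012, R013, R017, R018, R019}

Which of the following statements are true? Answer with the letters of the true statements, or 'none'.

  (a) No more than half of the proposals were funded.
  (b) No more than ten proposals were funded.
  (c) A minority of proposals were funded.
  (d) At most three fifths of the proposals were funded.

|A| = 19, |A ∩ B| = 10, |A ∖ B| = 9.
(a) |A ∩ B| ≤ |A ∖ B|: fails.
(b) |A ∩ B| ≤ 10: holds.
(c) |A ∩ B| < |A ∖ B|: fails.
(d) |A ∩ B| / |A| ≤ 3/5: holds.

(b), (d)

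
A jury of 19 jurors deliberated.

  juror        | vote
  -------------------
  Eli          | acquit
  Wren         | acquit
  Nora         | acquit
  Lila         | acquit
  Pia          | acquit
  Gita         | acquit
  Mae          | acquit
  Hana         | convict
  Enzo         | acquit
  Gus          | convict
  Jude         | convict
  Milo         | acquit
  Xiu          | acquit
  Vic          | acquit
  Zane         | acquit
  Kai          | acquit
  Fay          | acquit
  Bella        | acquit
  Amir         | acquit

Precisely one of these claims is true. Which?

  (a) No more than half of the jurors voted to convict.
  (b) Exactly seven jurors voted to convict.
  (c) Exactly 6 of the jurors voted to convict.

(a)

|A| = 19, |A ∩ B| = 3, |A ∖ B| = 16.
(a) requires |A ∩ B| ≤ |A ∖ B|: true.
(b) requires |A ∩ B| = 7: false.
(c) requires |A ∩ B| = 6: false.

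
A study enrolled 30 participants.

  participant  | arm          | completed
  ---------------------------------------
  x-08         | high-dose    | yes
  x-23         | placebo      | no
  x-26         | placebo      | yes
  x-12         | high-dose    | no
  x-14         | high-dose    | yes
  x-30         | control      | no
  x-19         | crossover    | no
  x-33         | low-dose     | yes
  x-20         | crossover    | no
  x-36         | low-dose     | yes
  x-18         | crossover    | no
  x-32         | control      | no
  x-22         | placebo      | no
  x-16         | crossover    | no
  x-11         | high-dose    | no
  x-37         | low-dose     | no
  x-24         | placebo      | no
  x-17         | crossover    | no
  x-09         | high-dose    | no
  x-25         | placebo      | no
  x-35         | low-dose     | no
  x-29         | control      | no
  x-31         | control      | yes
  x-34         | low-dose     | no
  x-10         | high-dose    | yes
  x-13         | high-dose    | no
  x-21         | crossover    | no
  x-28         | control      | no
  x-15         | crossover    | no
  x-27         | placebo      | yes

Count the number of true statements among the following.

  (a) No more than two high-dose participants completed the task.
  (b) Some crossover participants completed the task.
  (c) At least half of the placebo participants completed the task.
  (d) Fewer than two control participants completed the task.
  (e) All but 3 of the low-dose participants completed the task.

2

(a) high-dose: |A| = 7, |A ∩ B| = 3; needs |A ∩ B| ≤ 2 — false.
(b) crossover: |A| = 7, |A ∩ B| = 0; needs A ∩ B ≠ ∅ (|A ∩ B| ≥ 1) — false.
(c) placebo: |A| = 6, |A ∩ B| = 2; needs |A ∩ B| ≥ |A ∖ B| — false.
(d) control: |A| = 5, |A ∩ B| = 1; needs |A ∩ B| < 2 — true.
(e) low-dose: |A| = 5, |A ∩ B| = 2; needs |A ∖ B| = 3 — true.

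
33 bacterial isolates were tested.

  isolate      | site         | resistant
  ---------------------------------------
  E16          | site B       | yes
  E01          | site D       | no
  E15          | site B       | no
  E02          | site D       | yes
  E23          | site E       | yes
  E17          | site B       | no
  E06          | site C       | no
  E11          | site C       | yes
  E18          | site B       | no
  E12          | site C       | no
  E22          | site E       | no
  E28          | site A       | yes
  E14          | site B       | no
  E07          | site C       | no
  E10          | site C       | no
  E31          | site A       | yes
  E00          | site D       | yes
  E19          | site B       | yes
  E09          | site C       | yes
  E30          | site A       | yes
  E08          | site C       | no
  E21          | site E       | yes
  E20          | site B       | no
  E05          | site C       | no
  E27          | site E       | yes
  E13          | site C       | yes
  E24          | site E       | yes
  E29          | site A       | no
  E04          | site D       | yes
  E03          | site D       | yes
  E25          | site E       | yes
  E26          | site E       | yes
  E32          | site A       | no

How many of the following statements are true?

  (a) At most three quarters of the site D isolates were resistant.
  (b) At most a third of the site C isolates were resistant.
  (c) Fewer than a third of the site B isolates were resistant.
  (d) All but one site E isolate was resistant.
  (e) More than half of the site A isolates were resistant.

4

(a) site D: |A| = 5, |A ∩ B| = 4; needs |A ∩ B| / |A| ≤ 3/4 — false.
(b) site C: |A| = 9, |A ∩ B| = 3; needs |A ∩ B| / |A| ≤ 1/3 — true.
(c) site B: |A| = 7, |A ∩ B| = 2; needs |A ∩ B| / |A| < 1/3 — true.
(d) site E: |A| = 7, |A ∩ B| = 6; needs |A ∖ B| = 1 — true.
(e) site A: |A| = 5, |A ∩ B| = 3; needs |A ∩ B| > |A ∖ B| — true.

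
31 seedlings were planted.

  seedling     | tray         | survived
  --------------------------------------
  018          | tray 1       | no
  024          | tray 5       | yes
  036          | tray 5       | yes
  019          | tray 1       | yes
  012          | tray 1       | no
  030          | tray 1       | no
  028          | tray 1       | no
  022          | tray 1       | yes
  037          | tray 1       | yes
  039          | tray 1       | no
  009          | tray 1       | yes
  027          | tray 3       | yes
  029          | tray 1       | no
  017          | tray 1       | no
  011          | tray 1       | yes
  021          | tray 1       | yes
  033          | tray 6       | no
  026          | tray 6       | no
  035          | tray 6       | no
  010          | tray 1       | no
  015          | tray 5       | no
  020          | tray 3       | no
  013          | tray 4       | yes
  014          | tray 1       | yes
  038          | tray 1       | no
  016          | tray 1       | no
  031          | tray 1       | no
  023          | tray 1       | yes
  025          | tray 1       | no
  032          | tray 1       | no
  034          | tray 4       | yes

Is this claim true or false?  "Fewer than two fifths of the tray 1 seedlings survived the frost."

The determiner here denotes the relation: |A ∩ B| / |A| < 2/5.
|A| = 21, |A ∩ B| = 8, |A ∖ B| = 13.
|A ∩ B|/|A| = 8/21, so the statement is true.

True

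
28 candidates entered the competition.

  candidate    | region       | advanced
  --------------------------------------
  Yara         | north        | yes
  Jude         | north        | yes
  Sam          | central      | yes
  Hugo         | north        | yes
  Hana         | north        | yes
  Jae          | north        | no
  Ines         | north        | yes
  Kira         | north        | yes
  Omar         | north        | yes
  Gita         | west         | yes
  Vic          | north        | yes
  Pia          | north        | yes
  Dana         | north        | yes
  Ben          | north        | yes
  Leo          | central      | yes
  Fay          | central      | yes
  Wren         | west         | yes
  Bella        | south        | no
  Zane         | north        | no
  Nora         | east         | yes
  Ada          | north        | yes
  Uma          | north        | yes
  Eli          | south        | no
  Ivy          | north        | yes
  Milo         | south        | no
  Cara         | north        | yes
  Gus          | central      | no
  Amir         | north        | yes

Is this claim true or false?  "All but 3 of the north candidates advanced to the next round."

The determiner here denotes the relation: |A ∖ B| = 3.
|A| = 18, |A ∩ B| = 16, |A ∖ B| = 2.
|A ∖ B| = 2, so the statement is false.

False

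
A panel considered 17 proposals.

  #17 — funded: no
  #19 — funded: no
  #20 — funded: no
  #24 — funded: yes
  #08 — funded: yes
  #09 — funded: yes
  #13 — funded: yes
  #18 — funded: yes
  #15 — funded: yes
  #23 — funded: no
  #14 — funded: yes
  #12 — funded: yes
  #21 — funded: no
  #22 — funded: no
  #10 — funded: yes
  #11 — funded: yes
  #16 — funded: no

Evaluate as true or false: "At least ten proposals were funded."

True

'At least ten proposals were funded' holds iff |A ∩ B| ≥ 10.
|A| = 17, |A ∩ B| = 10, |A ∖ B| = 7.
|A ∩ B| = 10, so the statement is true.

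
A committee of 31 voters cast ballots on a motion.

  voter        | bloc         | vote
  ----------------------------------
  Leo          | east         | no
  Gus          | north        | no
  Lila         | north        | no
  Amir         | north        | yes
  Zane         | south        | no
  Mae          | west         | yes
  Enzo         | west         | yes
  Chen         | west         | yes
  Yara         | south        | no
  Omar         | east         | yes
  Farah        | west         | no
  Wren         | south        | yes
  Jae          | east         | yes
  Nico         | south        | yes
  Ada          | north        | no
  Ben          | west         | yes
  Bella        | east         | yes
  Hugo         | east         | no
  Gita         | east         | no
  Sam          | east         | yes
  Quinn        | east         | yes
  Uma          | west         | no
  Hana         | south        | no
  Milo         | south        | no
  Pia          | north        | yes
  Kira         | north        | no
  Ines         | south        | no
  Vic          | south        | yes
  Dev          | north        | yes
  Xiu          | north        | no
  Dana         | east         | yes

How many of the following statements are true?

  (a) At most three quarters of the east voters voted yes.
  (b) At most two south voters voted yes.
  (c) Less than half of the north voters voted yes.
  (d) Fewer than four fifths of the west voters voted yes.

3

(a) east: |A| = 9, |A ∩ B| = 6; needs |A ∩ B| / |A| ≤ 3/4 — true.
(b) south: |A| = 8, |A ∩ B| = 3; needs |A ∩ B| ≤ 2 — false.
(c) north: |A| = 8, |A ∩ B| = 3; needs |A ∩ B| < |A ∖ B| — true.
(d) west: |A| = 6, |A ∩ B| = 4; needs |A ∩ B| / |A| < 4/5 — true.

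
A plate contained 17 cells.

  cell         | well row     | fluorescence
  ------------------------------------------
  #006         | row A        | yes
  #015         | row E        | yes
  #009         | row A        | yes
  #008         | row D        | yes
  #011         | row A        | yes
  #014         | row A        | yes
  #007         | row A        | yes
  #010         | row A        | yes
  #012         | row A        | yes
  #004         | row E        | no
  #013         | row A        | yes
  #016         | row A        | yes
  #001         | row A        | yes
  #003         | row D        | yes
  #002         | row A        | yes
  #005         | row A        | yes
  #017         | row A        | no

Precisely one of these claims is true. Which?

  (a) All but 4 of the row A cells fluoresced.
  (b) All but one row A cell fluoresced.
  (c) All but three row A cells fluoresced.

(b)

|A| = 13, |A ∩ B| = 12, |A ∖ B| = 1.
(a) requires |A ∖ B| = 4: false.
(b) requires |A ∖ B| = 1: true.
(c) requires |A ∖ B| = 3: false.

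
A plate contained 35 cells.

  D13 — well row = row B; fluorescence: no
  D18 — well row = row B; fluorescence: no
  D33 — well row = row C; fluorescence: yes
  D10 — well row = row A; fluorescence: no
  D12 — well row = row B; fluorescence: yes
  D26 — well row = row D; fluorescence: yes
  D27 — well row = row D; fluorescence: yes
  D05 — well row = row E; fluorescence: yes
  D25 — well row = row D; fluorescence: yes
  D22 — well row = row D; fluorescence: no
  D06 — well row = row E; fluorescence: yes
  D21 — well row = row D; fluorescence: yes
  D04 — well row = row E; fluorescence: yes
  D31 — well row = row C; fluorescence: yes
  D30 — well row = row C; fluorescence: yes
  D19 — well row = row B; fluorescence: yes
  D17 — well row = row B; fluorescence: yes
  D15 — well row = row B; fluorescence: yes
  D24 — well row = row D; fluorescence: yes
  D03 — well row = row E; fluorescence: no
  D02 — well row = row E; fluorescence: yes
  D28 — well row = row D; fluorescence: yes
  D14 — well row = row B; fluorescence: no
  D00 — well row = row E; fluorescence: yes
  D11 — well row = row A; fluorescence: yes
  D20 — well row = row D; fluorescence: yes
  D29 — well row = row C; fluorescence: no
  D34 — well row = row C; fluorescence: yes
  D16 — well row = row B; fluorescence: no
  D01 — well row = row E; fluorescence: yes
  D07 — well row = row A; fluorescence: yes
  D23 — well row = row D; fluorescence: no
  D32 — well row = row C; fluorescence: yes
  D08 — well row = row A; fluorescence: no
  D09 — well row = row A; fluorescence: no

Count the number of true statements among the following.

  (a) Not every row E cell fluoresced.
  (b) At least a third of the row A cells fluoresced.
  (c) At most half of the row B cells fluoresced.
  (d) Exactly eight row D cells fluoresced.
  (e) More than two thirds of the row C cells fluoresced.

(a) row E: |A| = 7, |A ∩ B| = 6; needs A ⊄ B (|A ∖ B| ≥ 1) — true.
(b) row A: |A| = 5, |A ∩ B| = 2; needs |A ∩ B| / |A| ≥ 1/3 — true.
(c) row B: |A| = 8, |A ∩ B| = 4; needs |A ∩ B| ≤ |A ∖ B| — true.
(d) row D: |A| = 9, |A ∩ B| = 7; needs |A ∩ B| = 8 — false.
(e) row C: |A| = 6, |A ∩ B| = 5; needs |A ∩ B| / |A| > 2/3 — true.

4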